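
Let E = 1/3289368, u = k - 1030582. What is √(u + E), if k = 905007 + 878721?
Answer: √2037248979149529318/1644684 ≈ 867.84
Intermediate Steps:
k = 1783728
u = 753146 (u = 1783728 - 1030582 = 753146)
E = 1/3289368 ≈ 3.0401e-7
√(u + E) = √(753146 + 1/3289368) = √(2477374351729/3289368) = √2037248979149529318/1644684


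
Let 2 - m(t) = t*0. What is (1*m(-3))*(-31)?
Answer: -62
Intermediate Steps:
m(t) = 2 (m(t) = 2 - t*0 = 2 - 1*0 = 2 + 0 = 2)
(1*m(-3))*(-31) = (1*2)*(-31) = 2*(-31) = -62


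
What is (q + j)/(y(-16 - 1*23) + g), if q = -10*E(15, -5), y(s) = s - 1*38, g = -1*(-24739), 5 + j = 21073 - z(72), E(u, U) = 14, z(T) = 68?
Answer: 10430/12331 ≈ 0.84584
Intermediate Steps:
j = 21000 (j = -5 + (21073 - 1*68) = -5 + (21073 - 68) = -5 + 21005 = 21000)
g = 24739
y(s) = -38 + s (y(s) = s - 38 = -38 + s)
q = -140 (q = -10*14 = -140)
(q + j)/(y(-16 - 1*23) + g) = (-140 + 21000)/((-38 + (-16 - 1*23)) + 24739) = 20860/((-38 + (-16 - 23)) + 24739) = 20860/((-38 - 39) + 24739) = 20860/(-77 + 24739) = 20860/24662 = 20860*(1/24662) = 10430/12331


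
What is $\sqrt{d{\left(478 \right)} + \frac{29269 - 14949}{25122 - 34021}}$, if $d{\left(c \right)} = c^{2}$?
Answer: $\frac{2 \sqrt{4523505854901}}{8899} \approx 478.0$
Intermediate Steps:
$\sqrt{d{\left(478 \right)} + \frac{29269 - 14949}{25122 - 34021}} = \sqrt{478^{2} + \frac{29269 - 14949}{25122 - 34021}} = \sqrt{228484 + \frac{14320}{-8899}} = \sqrt{228484 + 14320 \left(- \frac{1}{8899}\right)} = \sqrt{228484 - \frac{14320}{8899}} = \sqrt{\frac{2033264796}{8899}} = \frac{2 \sqrt{4523505854901}}{8899}$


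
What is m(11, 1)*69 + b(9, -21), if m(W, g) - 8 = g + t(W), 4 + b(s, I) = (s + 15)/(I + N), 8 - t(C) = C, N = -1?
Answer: 4498/11 ≈ 408.91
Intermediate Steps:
t(C) = 8 - C
b(s, I) = -4 + (15 + s)/(-1 + I) (b(s, I) = -4 + (s + 15)/(I - 1) = -4 + (15 + s)/(-1 + I))
m(W, g) = 16 + g - W (m(W, g) = 8 + (g + (8 - W)) = 8 + (8 + g - W) = 16 + g - W)
m(11, 1)*69 + b(9, -21) = (16 + 1 - 1*11)*69 + (19 + 9 - 4*(-21))/(-1 - 21) = (16 + 1 - 11)*69 + (19 + 9 + 84)/(-22) = 6*69 - 1/22*112 = 414 - 56/11 = 4498/11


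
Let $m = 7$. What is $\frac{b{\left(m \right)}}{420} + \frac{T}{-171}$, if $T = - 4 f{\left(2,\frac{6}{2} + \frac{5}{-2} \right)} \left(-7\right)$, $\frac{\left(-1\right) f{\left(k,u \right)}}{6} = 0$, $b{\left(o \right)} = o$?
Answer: $\frac{1}{60} \approx 0.016667$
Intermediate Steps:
$f{\left(k,u \right)} = 0$ ($f{\left(k,u \right)} = \left(-6\right) 0 = 0$)
$T = 0$ ($T = \left(-4\right) 0 \left(-7\right) = 0 \left(-7\right) = 0$)
$\frac{b{\left(m \right)}}{420} + \frac{T}{-171} = \frac{7}{420} + \frac{0}{-171} = 7 \cdot \frac{1}{420} + 0 \left(- \frac{1}{171}\right) = \frac{1}{60} + 0 = \frac{1}{60}$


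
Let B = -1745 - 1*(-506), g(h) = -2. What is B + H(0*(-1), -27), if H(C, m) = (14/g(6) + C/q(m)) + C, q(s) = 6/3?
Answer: -1246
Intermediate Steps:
q(s) = 2 (q(s) = 6*(1/3) = 2)
B = -1239 (B = -1745 + 506 = -1239)
H(C, m) = -7 + 3*C/2 (H(C, m) = (14/(-2) + C/2) + C = (14*(-1/2) + C*(1/2)) + C = (-7 + C/2) + C = -7 + 3*C/2)
B + H(0*(-1), -27) = -1239 + (-7 + 3*(0*(-1))/2) = -1239 + (-7 + (3/2)*0) = -1239 + (-7 + 0) = -1239 - 7 = -1246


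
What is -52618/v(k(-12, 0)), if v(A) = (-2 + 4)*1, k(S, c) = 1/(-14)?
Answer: -26309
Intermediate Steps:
k(S, c) = -1/14
v(A) = 2 (v(A) = 2*1 = 2)
-52618/v(k(-12, 0)) = -52618/2 = -52618*½ = -26309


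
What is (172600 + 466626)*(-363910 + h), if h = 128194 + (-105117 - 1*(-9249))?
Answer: -211957113984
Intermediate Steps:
h = 32326 (h = 128194 + (-105117 + 9249) = 128194 - 95868 = 32326)
(172600 + 466626)*(-363910 + h) = (172600 + 466626)*(-363910 + 32326) = 639226*(-331584) = -211957113984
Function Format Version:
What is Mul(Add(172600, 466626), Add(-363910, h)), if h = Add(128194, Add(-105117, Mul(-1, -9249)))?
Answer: -211957113984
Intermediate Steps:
h = 32326 (h = Add(128194, Add(-105117, 9249)) = Add(128194, -95868) = 32326)
Mul(Add(172600, 466626), Add(-363910, h)) = Mul(Add(172600, 466626), Add(-363910, 32326)) = Mul(639226, -331584) = -211957113984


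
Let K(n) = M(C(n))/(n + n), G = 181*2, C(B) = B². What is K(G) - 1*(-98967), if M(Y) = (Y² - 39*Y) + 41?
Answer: 17239071369/724 ≈ 2.3811e+7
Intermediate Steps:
G = 362
M(Y) = 41 + Y² - 39*Y
K(n) = (41 + n⁴ - 39*n²)/(2*n) (K(n) = (41 + (n²)² - 39*n²)/(n + n) = (41 + n⁴ - 39*n²)/((2*n)) = (41 + n⁴ - 39*n²)*(1/(2*n)) = (41 + n⁴ - 39*n²)/(2*n))
K(G) - 1*(-98967) = (½)*(41 + 362⁴ - 39*362²)/362 - 1*(-98967) = (½)*(1/362)*(41 + 17172529936 - 39*131044) + 98967 = (½)*(1/362)*(41 + 17172529936 - 5110716) + 98967 = (½)*(1/362)*17167419261 + 98967 = 17167419261/724 + 98967 = 17239071369/724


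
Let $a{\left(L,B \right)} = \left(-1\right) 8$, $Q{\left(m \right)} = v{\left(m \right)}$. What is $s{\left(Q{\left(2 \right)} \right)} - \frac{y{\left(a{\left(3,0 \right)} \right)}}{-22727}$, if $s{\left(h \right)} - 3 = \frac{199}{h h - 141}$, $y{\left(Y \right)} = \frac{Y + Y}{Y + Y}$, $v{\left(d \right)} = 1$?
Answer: $\frac{5022807}{3181780} \approx 1.5786$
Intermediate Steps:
$Q{\left(m \right)} = 1$
$a{\left(L,B \right)} = -8$
$y{\left(Y \right)} = 1$ ($y{\left(Y \right)} = \frac{2 Y}{2 Y} = 2 Y \frac{1}{2 Y} = 1$)
$s{\left(h \right)} = 3 + \frac{199}{-141 + h^{2}}$ ($s{\left(h \right)} = 3 + \frac{199}{h h - 141} = 3 + \frac{199}{h^{2} - 141} = 3 + \frac{199}{-141 + h^{2}}$)
$s{\left(Q{\left(2 \right)} \right)} - \frac{y{\left(a{\left(3,0 \right)} \right)}}{-22727} = \frac{-224 + 3 \cdot 1^{2}}{-141 + 1^{2}} - 1 \frac{1}{-22727} = \frac{-224 + 3 \cdot 1}{-141 + 1} - 1 \left(- \frac{1}{22727}\right) = \frac{-224 + 3}{-140} - - \frac{1}{22727} = \left(- \frac{1}{140}\right) \left(-221\right) + \frac{1}{22727} = \frac{221}{140} + \frac{1}{22727} = \frac{5022807}{3181780}$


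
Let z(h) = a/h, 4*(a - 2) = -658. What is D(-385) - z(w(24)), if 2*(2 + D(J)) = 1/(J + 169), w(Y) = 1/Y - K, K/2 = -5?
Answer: 1476335/104112 ≈ 14.180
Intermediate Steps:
K = -10 (K = 2*(-5) = -10)
w(Y) = 10 + 1/Y (w(Y) = 1/Y - 1*(-10) = 1/Y + 10 = 10 + 1/Y)
a = -325/2 (a = 2 + (¼)*(-658) = 2 - 329/2 = -325/2 ≈ -162.50)
z(h) = -325/(2*h)
D(J) = -2 + 1/(2*(169 + J)) (D(J) = -2 + 1/(2*(J + 169)) = -2 + 1/(2*(169 + J)))
D(-385) - z(w(24)) = (-675 - 4*(-385))/(2*(169 - 385)) - (-325)/(2*(10 + 1/24)) = (½)*(-675 + 1540)/(-216) - (-325)/(2*(10 + 1/24)) = (½)*(-1/216)*865 - (-325)/(2*241/24) = -865/432 - (-325)*24/(2*241) = -865/432 - 1*(-3900/241) = -865/432 + 3900/241 = 1476335/104112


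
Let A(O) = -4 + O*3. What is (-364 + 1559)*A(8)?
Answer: 23900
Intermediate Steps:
A(O) = -4 + 3*O
(-364 + 1559)*A(8) = (-364 + 1559)*(-4 + 3*8) = 1195*(-4 + 24) = 1195*20 = 23900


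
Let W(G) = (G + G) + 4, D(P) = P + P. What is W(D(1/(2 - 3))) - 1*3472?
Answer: -3472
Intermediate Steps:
D(P) = 2*P
W(G) = 4 + 2*G (W(G) = 2*G + 4 = 4 + 2*G)
W(D(1/(2 - 3))) - 1*3472 = (4 + 2*(2/(2 - 3))) - 1*3472 = (4 + 2*(2/(-1))) - 3472 = (4 + 2*(2*(-1))) - 3472 = (4 + 2*(-2)) - 3472 = (4 - 4) - 3472 = 0 - 3472 = -3472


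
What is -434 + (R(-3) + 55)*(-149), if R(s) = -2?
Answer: -8331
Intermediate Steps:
-434 + (R(-3) + 55)*(-149) = -434 + (-2 + 55)*(-149) = -434 + 53*(-149) = -434 - 7897 = -8331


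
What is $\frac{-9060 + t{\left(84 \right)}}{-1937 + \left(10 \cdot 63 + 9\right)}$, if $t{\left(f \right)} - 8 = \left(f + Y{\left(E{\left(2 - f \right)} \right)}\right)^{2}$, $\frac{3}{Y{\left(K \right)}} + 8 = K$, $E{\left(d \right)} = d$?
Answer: $\frac{1801439}{1168200} \approx 1.5421$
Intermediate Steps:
$Y{\left(K \right)} = \frac{3}{-8 + K}$
$t{\left(f \right)} = 8 + \left(f + \frac{3}{-6 - f}\right)^{2}$ ($t{\left(f \right)} = 8 + \left(f + \frac{3}{-8 - \left(-2 + f\right)}\right)^{2} = 8 + \left(f + \frac{3}{-6 - f}\right)^{2}$)
$\frac{-9060 + t{\left(84 \right)}}{-1937 + \left(10 \cdot 63 + 9\right)} = \frac{-9060 + \left(8 + \left(84 - \frac{3}{6 + 84}\right)^{2}\right)}{-1937 + \left(10 \cdot 63 + 9\right)} = \frac{-9060 + \left(8 + \left(84 - \frac{3}{90}\right)^{2}\right)}{-1937 + \left(630 + 9\right)} = \frac{-9060 + \left(8 + \left(84 - \frac{1}{30}\right)^{2}\right)}{-1937 + 639} = \frac{-9060 + \left(8 + \left(84 - \frac{1}{30}\right)^{2}\right)}{-1298} = \left(-9060 + \left(8 + \left(\frac{2519}{30}\right)^{2}\right)\right) \left(- \frac{1}{1298}\right) = \left(-9060 + \left(8 + \frac{6345361}{900}\right)\right) \left(- \frac{1}{1298}\right) = \left(-9060 + \frac{6352561}{900}\right) \left(- \frac{1}{1298}\right) = \left(- \frac{1801439}{900}\right) \left(- \frac{1}{1298}\right) = \frac{1801439}{1168200}$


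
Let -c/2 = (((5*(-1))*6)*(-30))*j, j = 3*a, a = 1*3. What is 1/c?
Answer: -1/16200 ≈ -6.1728e-5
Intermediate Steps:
a = 3
j = 9 (j = 3*3 = 9)
c = -16200 (c = -2*((5*(-1))*6)*(-30)*9 = -2*-5*6*(-30)*9 = -2*(-30*(-30))*9 = -1800*9 = -2*8100 = -16200)
1/c = 1/(-16200) = -1/16200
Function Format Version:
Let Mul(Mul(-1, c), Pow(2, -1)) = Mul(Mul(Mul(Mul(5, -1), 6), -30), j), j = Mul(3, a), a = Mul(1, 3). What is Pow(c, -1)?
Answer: Rational(-1, 16200) ≈ -6.1728e-5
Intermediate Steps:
a = 3
j = 9 (j = Mul(3, 3) = 9)
c = -16200 (c = Mul(-2, Mul(Mul(Mul(Mul(5, -1), 6), -30), 9)) = Mul(-2, Mul(Mul(Mul(-5, 6), -30), 9)) = Mul(-2, Mul(Mul(-30, -30), 9)) = Mul(-2, Mul(900, 9)) = Mul(-2, 8100) = -16200)
Pow(c, -1) = Pow(-16200, -1) = Rational(-1, 16200)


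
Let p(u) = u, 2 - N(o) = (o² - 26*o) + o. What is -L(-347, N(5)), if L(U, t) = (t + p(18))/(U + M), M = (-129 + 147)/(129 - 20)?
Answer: 2616/7561 ≈ 0.34599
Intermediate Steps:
N(o) = 2 - o² + 25*o (N(o) = 2 - ((o² - 26*o) + o) = 2 - (o² - 25*o) = 2 + (-o² + 25*o) = 2 - o² + 25*o)
M = 18/109 ≈ 0.16514
L(U, t) = (18 + t)/(18/109 + U) (L(U, t) = (t + 18)/(U + 18/109) = (18 + t)/(18/109 + U))
-L(-347, N(5)) = -109*(18 + (2 - 1*5² + 25*5))/(18 + 109*(-347)) = -109*(18 + (2 - 1*25 + 125))/(18 - 37823) = -109*(18 + (2 - 25 + 125))/(-37805) = -109*(-1)*(18 + 102)/37805 = -109*(-1)*120/37805 = -1*(-2616/7561) = 2616/7561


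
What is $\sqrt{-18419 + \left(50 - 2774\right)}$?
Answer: $i \sqrt{21143} \approx 145.41 i$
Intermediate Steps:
$\sqrt{-18419 + \left(50 - 2774\right)} = \sqrt{-18419 - 2724} = \sqrt{-21143} = i \sqrt{21143}$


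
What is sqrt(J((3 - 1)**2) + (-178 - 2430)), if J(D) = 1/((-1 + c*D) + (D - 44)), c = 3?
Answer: I*sqrt(2193357)/29 ≈ 51.069*I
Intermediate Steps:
J(D) = 1/(-45 + 4*D) (J(D) = 1/((-1 + 3*D) + (D - 44)) = 1/((-1 + 3*D) + (-44 + D)) = 1/(-45 + 4*D))
sqrt(J((3 - 1)**2) + (-178 - 2430)) = sqrt(1/(-45 + 4*(3 - 1)**2) + (-178 - 2430)) = sqrt(1/(-45 + 4*2**2) - 2608) = sqrt(1/(-45 + 4*4) - 2608) = sqrt(1/(-45 + 16) - 2608) = sqrt(1/(-29) - 2608) = sqrt(-1/29 - 2608) = sqrt(-75633/29) = I*sqrt(2193357)/29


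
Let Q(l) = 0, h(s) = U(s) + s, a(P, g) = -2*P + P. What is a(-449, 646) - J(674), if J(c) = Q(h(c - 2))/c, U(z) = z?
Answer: 449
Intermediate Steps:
a(P, g) = -P
h(s) = 2*s (h(s) = s + s = 2*s)
J(c) = 0 (J(c) = 0/c = 0)
a(-449, 646) - J(674) = -1*(-449) - 1*0 = 449 + 0 = 449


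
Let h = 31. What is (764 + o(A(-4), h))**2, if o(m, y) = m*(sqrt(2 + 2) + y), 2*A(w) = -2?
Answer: 534361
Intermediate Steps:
A(w) = -1 (A(w) = (1/2)*(-2) = -1)
o(m, y) = m*(2 + y) (o(m, y) = m*(sqrt(4) + y) = m*(2 + y))
(764 + o(A(-4), h))**2 = (764 - (2 + 31))**2 = (764 - 1*33)**2 = (764 - 33)**2 = 731**2 = 534361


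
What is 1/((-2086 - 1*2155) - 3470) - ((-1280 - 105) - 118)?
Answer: 11589632/7711 ≈ 1503.0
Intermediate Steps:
1/((-2086 - 1*2155) - 3470) - ((-1280 - 105) - 118) = 1/((-2086 - 2155) - 3470) - (-1385 - 118) = 1/(-4241 - 3470) - 1*(-1503) = 1/(-7711) + 1503 = -1/7711 + 1503 = 11589632/7711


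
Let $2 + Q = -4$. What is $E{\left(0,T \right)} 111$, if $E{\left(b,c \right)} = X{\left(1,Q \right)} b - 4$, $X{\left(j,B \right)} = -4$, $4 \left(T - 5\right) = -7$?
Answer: $-444$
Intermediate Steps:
$Q = -6$ ($Q = -2 - 4 = -6$)
$T = \frac{13}{4}$ ($T = 5 + \frac{1}{4} \left(-7\right) = 5 - \frac{7}{4} = \frac{13}{4} \approx 3.25$)
$E{\left(b,c \right)} = -4 - 4 b$ ($E{\left(b,c \right)} = - 4 b - 4 = -4 - 4 b$)
$E{\left(0,T \right)} 111 = \left(-4 - 0\right) 111 = \left(-4 + 0\right) 111 = \left(-4\right) 111 = -444$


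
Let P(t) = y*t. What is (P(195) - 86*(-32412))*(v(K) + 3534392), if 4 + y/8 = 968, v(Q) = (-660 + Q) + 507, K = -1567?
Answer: 15159656438784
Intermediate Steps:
v(Q) = -153 + Q
y = 7712 (y = -32 + 8*968 = -32 + 7744 = 7712)
P(t) = 7712*t
(P(195) - 86*(-32412))*(v(K) + 3534392) = (7712*195 - 86*(-32412))*((-153 - 1567) + 3534392) = (1503840 + 2787432)*(-1720 + 3534392) = 4291272*3532672 = 15159656438784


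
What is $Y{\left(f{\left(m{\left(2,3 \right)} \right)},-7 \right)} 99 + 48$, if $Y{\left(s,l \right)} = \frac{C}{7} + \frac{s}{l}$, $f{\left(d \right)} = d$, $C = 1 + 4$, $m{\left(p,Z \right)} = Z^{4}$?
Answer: $- \frac{7188}{7} \approx -1026.9$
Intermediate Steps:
$C = 5$
$Y{\left(s,l \right)} = \frac{5}{7} + \frac{s}{l}$
$Y{\left(f{\left(m{\left(2,3 \right)} \right)},-7 \right)} 99 + 48 = \left(\frac{5}{7} + \frac{3^{4}}{-7}\right) 99 + 48 = \left(\frac{5}{7} + 81 \left(- \frac{1}{7}\right)\right) 99 + 48 = \left(\frac{5}{7} - \frac{81}{7}\right) 99 + 48 = \left(- \frac{76}{7}\right) 99 + 48 = - \frac{7524}{7} + 48 = - \frac{7188}{7}$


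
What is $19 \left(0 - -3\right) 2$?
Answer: $114$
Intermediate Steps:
$19 \left(0 - -3\right) 2 = 19 \left(0 + 3\right) 2 = 19 \cdot 3 \cdot 2 = 57 \cdot 2 = 114$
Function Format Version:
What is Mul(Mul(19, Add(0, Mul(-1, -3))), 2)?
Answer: 114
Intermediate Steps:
Mul(Mul(19, Add(0, Mul(-1, -3))), 2) = Mul(Mul(19, Add(0, 3)), 2) = Mul(Mul(19, 3), 2) = Mul(57, 2) = 114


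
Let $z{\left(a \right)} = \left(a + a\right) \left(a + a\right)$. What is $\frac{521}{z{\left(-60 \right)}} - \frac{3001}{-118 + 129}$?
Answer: $- \frac{43208669}{158400} \approx -272.78$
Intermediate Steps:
$z{\left(a \right)} = 4 a^{2}$ ($z{\left(a \right)} = 2 a 2 a = 4 a^{2}$)
$\frac{521}{z{\left(-60 \right)}} - \frac{3001}{-118 + 129} = \frac{521}{4 \left(-60\right)^{2}} - \frac{3001}{-118 + 129} = \frac{521}{4 \cdot 3600} - \frac{3001}{11} = \frac{521}{14400} - \frac{3001}{11} = - \frac{43208669}{158400}$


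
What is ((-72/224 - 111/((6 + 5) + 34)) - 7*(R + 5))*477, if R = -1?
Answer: -2056029/140 ≈ -14686.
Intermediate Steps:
((-72/224 - 111/((6 + 5) + 34)) - 7*(R + 5))*477 = ((-72/224 - 111/((6 + 5) + 34)) - 7*(-1 + 5))*477 = ((-72*1/224 - 111/(11 + 34)) - 7*4)*477 = ((-9/28 - 111/45) - 28)*477 = ((-9/28 - 111*1/45) - 28)*477 = ((-9/28 - 37/15) - 28)*477 = (-1171/420 - 28)*477 = -12931/420*477 = -2056029/140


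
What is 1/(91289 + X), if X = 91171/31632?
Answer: 31632/2887744819 ≈ 1.0954e-5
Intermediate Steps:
X = 91171/31632 (X = 91171*(1/31632) = 91171/31632 ≈ 2.8822)
1/(91289 + X) = 1/(91289 + 91171/31632) = 1/(2887744819/31632) = 31632/2887744819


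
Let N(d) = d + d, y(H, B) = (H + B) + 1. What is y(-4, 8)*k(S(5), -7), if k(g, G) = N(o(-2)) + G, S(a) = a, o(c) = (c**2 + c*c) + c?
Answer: 25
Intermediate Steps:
y(H, B) = 1 + B + H (y(H, B) = (B + H) + 1 = 1 + B + H)
o(c) = c + 2*c**2 (o(c) = (c**2 + c**2) + c = 2*c**2 + c = c + 2*c**2)
N(d) = 2*d
k(g, G) = 12 + G (k(g, G) = 2*(-2*(1 + 2*(-2))) + G = 2*(-2*(1 - 4)) + G = 2*(-2*(-3)) + G = 2*6 + G = 12 + G)
y(-4, 8)*k(S(5), -7) = (1 + 8 - 4)*(12 - 7) = 5*5 = 25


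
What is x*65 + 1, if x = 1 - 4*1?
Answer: -194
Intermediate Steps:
x = -3 (x = 1 - 4 = -3)
x*65 + 1 = -3*65 + 1 = -195 + 1 = -194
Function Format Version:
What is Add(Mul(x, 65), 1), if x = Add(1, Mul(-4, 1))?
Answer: -194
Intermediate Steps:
x = -3 (x = Add(1, -4) = -3)
Add(Mul(x, 65), 1) = Add(Mul(-3, 65), 1) = Add(-195, 1) = -194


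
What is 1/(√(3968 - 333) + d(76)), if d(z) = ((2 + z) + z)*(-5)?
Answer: -154/117853 - √3635/589265 ≈ -0.0014090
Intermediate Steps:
d(z) = -10 - 10*z (d(z) = (2 + 2*z)*(-5) = -10 - 10*z)
1/(√(3968 - 333) + d(76)) = 1/(√(3968 - 333) + (-10 - 10*76)) = 1/(√3635 + (-10 - 760)) = 1/(√3635 - 770) = 1/(-770 + √3635)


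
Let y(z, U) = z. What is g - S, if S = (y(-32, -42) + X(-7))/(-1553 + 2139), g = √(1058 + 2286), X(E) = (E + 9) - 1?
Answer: 31/586 + 4*√209 ≈ 57.880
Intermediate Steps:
X(E) = 8 + E (X(E) = (9 + E) - 1 = 8 + E)
g = 4*√209 (g = √3344 = 4*√209 ≈ 57.827)
S = -31/586 (S = (-32 + (8 - 7))/(-1553 + 2139) = (-32 + 1)/586 = -31*1/586 = -31/586 ≈ -0.052901)
g - S = 4*√209 - 1*(-31/586) = 4*√209 + 31/586 = 31/586 + 4*√209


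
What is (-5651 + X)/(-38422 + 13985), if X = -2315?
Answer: 1138/3491 ≈ 0.32598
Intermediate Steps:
(-5651 + X)/(-38422 + 13985) = (-5651 - 2315)/(-38422 + 13985) = -7966/(-24437) = -7966*(-1/24437) = 1138/3491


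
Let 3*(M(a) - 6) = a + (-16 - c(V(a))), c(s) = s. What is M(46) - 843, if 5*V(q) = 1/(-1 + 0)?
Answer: -12404/15 ≈ -826.93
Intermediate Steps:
V(q) = -⅕ (V(q) = 1/(5*(-1 + 0)) = (⅕)/(-1) = (⅕)*(-1) = -⅕)
M(a) = 11/15 + a/3 (M(a) = 6 + (a + (-16 - 1*(-⅕)))/3 = 6 + (a + (-16 + ⅕))/3 = 6 + (a - 79/5)/3 = 6 + (-79/5 + a)/3 = 6 + (-79/15 + a/3) = 11/15 + a/3)
M(46) - 843 = (11/15 + (⅓)*46) - 843 = (11/15 + 46/3) - 843 = 241/15 - 843 = -12404/15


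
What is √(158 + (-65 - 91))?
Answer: √2 ≈ 1.4142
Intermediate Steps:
√(158 + (-65 - 91)) = √(158 - 156) = √2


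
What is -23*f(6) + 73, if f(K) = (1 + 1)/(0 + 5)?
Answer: 319/5 ≈ 63.800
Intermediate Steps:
f(K) = ⅖ (f(K) = 2/5 = 2*(⅕) = ⅖)
-23*f(6) + 73 = -23*⅖ + 73 = -46/5 + 73 = 319/5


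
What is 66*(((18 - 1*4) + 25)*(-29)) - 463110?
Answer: -537756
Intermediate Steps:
66*(((18 - 1*4) + 25)*(-29)) - 463110 = 66*(((18 - 4) + 25)*(-29)) - 463110 = 66*((14 + 25)*(-29)) - 463110 = 66*(39*(-29)) - 463110 = 66*(-1131) - 463110 = -74646 - 463110 = -537756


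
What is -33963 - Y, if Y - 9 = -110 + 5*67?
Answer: -34197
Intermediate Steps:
Y = 234 (Y = 9 + (-110 + 5*67) = 9 + (-110 + 335) = 9 + 225 = 234)
-33963 - Y = -33963 - 1*234 = -33963 - 234 = -34197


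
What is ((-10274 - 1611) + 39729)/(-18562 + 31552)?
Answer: 13922/6495 ≈ 2.1435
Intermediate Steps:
((-10274 - 1611) + 39729)/(-18562 + 31552) = (-11885 + 39729)/12990 = 27844*(1/12990) = 13922/6495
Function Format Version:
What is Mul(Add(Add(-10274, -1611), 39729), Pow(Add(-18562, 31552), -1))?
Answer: Rational(13922, 6495) ≈ 2.1435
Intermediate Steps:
Mul(Add(Add(-10274, -1611), 39729), Pow(Add(-18562, 31552), -1)) = Mul(Add(-11885, 39729), Pow(12990, -1)) = Mul(27844, Rational(1, 12990)) = Rational(13922, 6495)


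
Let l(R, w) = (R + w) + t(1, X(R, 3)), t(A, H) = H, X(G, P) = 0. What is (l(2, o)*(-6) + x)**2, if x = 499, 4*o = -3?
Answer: 966289/4 ≈ 2.4157e+5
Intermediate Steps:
o = -3/4 (o = (1/4)*(-3) = -3/4 ≈ -0.75000)
l(R, w) = R + w (l(R, w) = (R + w) + 0 = R + w)
(l(2, o)*(-6) + x)**2 = ((2 - 3/4)*(-6) + 499)**2 = ((5/4)*(-6) + 499)**2 = (-15/2 + 499)**2 = (983/2)**2 = 966289/4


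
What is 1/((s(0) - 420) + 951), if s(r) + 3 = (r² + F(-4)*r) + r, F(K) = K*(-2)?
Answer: 1/528 ≈ 0.0018939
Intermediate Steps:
F(K) = -2*K
s(r) = -3 + r² + 9*r (s(r) = -3 + ((r² + (-2*(-4))*r) + r) = -3 + ((r² + 8*r) + r) = -3 + (r² + 9*r) = -3 + r² + 9*r)
1/((s(0) - 420) + 951) = 1/(((-3 + 0² + 9*0) - 420) + 951) = 1/(((-3 + 0 + 0) - 420) + 951) = 1/((-3 - 420) + 951) = 1/(-423 + 951) = 1/528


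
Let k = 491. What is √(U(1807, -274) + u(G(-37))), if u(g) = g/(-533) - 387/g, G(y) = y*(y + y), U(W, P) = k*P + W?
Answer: I*√206487804437018/39442 ≈ 364.32*I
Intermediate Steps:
U(W, P) = W + 491*P (U(W, P) = 491*P + W = W + 491*P)
G(y) = 2*y² (G(y) = y*(2*y) = 2*y²)
u(g) = -387/g - g/533 (u(g) = g*(-1/533) - 387/g = -g/533 - 387/g = -387/g - g/533)
√(U(1807, -274) + u(G(-37))) = √((1807 + 491*(-274)) + (-387/(2*(-37)²) - 2*(-37)²/533)) = √((1807 - 134534) + (-387/(2*1369) - 2*1369/533)) = √(-132727 + (-387/2738 - 1/533*2738)) = √(-132727 + (-387*1/2738 - 2738/533)) = √(-132727 + (-387/2738 - 2738/533)) = √(-132727 - 7702915/1459354) = √(-193703381273/1459354) = I*√206487804437018/39442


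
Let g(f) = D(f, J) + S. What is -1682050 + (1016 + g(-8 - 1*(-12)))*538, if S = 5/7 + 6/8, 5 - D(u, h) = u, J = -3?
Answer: -15877627/14 ≈ -1.1341e+6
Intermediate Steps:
D(u, h) = 5 - u
S = 41/28 (S = 5*(⅐) + 6*(⅛) = 5/7 + ¾ = 41/28 ≈ 1.4643)
g(f) = 181/28 - f (g(f) = (5 - f) + 41/28 = 181/28 - f)
-1682050 + (1016 + g(-8 - 1*(-12)))*538 = -1682050 + (1016 + (181/28 - (-8 - 1*(-12))))*538 = -1682050 + (1016 + (181/28 - (-8 + 12)))*538 = -1682050 + (1016 + (181/28 - 1*4))*538 = -1682050 + (1016 + (181/28 - 4))*538 = -1682050 + (1016 + 69/28)*538 = -1682050 + (28517/28)*538 = -1682050 + 7671073/14 = -15877627/14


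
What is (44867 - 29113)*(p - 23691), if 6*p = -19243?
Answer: -1271261153/3 ≈ -4.2375e+8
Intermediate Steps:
p = -19243/6 (p = (⅙)*(-19243) = -19243/6 ≈ -3207.2)
(44867 - 29113)*(p - 23691) = (44867 - 29113)*(-19243/6 - 23691) = 15754*(-161389/6) = -1271261153/3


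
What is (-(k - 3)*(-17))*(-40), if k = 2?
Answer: 680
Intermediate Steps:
(-(k - 3)*(-17))*(-40) = (-(2 - 3)*(-17))*(-40) = (-1*(-1)*(-17))*(-40) = (1*(-17))*(-40) = -17*(-40) = 680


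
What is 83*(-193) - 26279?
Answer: -42298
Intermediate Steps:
83*(-193) - 26279 = -16019 - 26279 = -42298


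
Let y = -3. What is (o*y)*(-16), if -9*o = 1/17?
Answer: -16/51 ≈ -0.31373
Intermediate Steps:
o = -1/153 (o = -⅑/17 = -⅑*1/17 = -1/153 ≈ -0.0065359)
(o*y)*(-16) = -1/153*(-3)*(-16) = (1/51)*(-16) = -16/51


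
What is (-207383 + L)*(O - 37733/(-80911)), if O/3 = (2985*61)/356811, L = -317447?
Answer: -10087510369426480/9623311607 ≈ -1.0482e+6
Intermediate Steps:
O = 182085/118937 (O = 3*((2985*61)/356811) = 3*(182085*(1/356811)) = 3*(60695/118937) = 182085/118937 ≈ 1.5309)
(-207383 + L)*(O - 37733/(-80911)) = (-207383 - 317447)*(182085/118937 - 37733/(-80911)) = -524830*(182085/118937 - 37733*(-1/80911)) = -524830*(182085/118937 + 37733/80911) = -524830*19220529256/9623311607 = -10087510369426480/9623311607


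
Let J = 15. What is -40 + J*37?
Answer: 515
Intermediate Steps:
-40 + J*37 = -40 + 15*37 = -40 + 555 = 515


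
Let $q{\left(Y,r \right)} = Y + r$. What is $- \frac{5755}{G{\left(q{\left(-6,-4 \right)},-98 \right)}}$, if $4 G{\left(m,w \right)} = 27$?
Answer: $- \frac{23020}{27} \approx -852.59$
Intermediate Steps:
$G{\left(m,w \right)} = \frac{27}{4}$ ($G{\left(m,w \right)} = \frac{1}{4} \cdot 27 = \frac{27}{4}$)
$- \frac{5755}{G{\left(q{\left(-6,-4 \right)},-98 \right)}} = - \frac{5755}{\frac{27}{4}} = \left(-5755\right) \frac{4}{27} = - \frac{23020}{27}$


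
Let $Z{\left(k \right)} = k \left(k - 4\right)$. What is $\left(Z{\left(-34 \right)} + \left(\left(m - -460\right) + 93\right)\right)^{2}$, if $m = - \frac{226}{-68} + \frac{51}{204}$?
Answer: $\frac{15801244209}{4624} \approx 3.4172 \cdot 10^{6}$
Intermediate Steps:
$m = \frac{243}{68}$ ($m = \left(-226\right) \left(- \frac{1}{68}\right) + 51 \cdot \frac{1}{204} = \frac{113}{34} + \frac{1}{4} = \frac{243}{68} \approx 3.5735$)
$Z{\left(k \right)} = k \left(-4 + k\right)$
$\left(Z{\left(-34 \right)} + \left(\left(m - -460\right) + 93\right)\right)^{2} = \left(- 34 \left(-4 - 34\right) + \left(\left(\frac{243}{68} - -460\right) + 93\right)\right)^{2} = \left(\left(-34\right) \left(-38\right) + \left(\left(\frac{243}{68} + 460\right) + 93\right)\right)^{2} = \left(1292 + \left(\frac{31523}{68} + 93\right)\right)^{2} = \left(1292 + \frac{37847}{68}\right)^{2} = \left(\frac{125703}{68}\right)^{2} = \frac{15801244209}{4624}$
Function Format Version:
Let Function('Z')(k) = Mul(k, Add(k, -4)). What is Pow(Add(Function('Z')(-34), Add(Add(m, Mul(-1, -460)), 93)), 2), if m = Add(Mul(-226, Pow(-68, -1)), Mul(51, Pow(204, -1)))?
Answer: Rational(15801244209, 4624) ≈ 3.4172e+6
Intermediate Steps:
m = Rational(243, 68) (m = Add(Mul(-226, Rational(-1, 68)), Mul(51, Rational(1, 204))) = Add(Rational(113, 34), Rational(1, 4)) = Rational(243, 68) ≈ 3.5735)
Function('Z')(k) = Mul(k, Add(-4, k))
Pow(Add(Function('Z')(-34), Add(Add(m, Mul(-1, -460)), 93)), 2) = Pow(Add(Mul(-34, Add(-4, -34)), Add(Add(Rational(243, 68), Mul(-1, -460)), 93)), 2) = Pow(Add(Mul(-34, -38), Add(Add(Rational(243, 68), 460), 93)), 2) = Pow(Add(1292, Add(Rational(31523, 68), 93)), 2) = Pow(Add(1292, Rational(37847, 68)), 2) = Pow(Rational(125703, 68), 2) = Rational(15801244209, 4624)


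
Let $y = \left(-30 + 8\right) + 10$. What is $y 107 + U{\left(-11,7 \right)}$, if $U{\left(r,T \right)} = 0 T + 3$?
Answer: $-1281$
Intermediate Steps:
$y = -12$ ($y = -22 + 10 = -12$)
$U{\left(r,T \right)} = 3$ ($U{\left(r,T \right)} = 0 + 3 = 3$)
$y 107 + U{\left(-11,7 \right)} = \left(-12\right) 107 + 3 = -1284 + 3 = -1281$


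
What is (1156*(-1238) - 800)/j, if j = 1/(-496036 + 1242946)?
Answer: -1069521342480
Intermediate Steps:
j = 1/746910 ≈ 1.3388e-6
(1156*(-1238) - 800)/j = (1156*(-1238) - 800)/(1/746910) = (-1431128 - 800)*746910 = -1431928*746910 = -1069521342480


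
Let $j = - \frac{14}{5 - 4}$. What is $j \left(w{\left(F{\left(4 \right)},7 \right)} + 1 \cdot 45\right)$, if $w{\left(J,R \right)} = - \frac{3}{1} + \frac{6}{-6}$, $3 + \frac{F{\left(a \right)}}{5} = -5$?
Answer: $-574$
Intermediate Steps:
$j = -14$ ($j = - \frac{14}{1} = \left(-14\right) 1 = -14$)
$F{\left(a \right)} = -40$ ($F{\left(a \right)} = -15 + 5 \left(-5\right) = -15 - 25 = -40$)
$w{\left(J,R \right)} = -4$ ($w{\left(J,R \right)} = \left(-3\right) 1 + 6 \left(- \frac{1}{6}\right) = -3 - 1 = -4$)
$j \left(w{\left(F{\left(4 \right)},7 \right)} + 1 \cdot 45\right) = - 14 \left(-4 + 1 \cdot 45\right) = - 14 \left(-4 + 45\right) = \left(-14\right) 41 = -574$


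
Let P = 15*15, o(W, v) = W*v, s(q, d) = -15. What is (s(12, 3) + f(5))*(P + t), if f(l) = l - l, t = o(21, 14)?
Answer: -7785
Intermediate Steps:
t = 294 (t = 21*14 = 294)
f(l) = 0
P = 225
(s(12, 3) + f(5))*(P + t) = (-15 + 0)*(225 + 294) = -15*519 = -7785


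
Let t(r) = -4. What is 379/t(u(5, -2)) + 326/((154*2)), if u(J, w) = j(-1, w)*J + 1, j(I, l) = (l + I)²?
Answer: -28857/308 ≈ -93.692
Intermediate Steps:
j(I, l) = (I + l)²
u(J, w) = 1 + J*(-1 + w)² (u(J, w) = (-1 + w)²*J + 1 = J*(-1 + w)² + 1 = 1 + J*(-1 + w)²)
379/t(u(5, -2)) + 326/((154*2)) = 379/(-4) + 326/((154*2)) = 379*(-¼) + 326/308 = -379/4 + 326*(1/308) = -379/4 + 163/154 = -28857/308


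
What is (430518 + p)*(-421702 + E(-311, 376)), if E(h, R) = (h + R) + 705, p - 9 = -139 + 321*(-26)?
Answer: -177650983144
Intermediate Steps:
p = -8476 (p = 9 + (-139 + 321*(-26)) = 9 + (-139 - 8346) = 9 - 8485 = -8476)
E(h, R) = 705 + R + h (E(h, R) = (R + h) + 705 = 705 + R + h)
(430518 + p)*(-421702 + E(-311, 376)) = (430518 - 8476)*(-421702 + (705 + 376 - 311)) = 422042*(-421702 + 770) = 422042*(-420932) = -177650983144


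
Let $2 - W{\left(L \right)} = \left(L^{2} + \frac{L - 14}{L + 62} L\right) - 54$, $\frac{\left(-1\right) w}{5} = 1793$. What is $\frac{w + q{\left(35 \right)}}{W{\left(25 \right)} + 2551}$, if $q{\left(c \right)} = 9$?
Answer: $- \frac{779172}{172159} \approx -4.5259$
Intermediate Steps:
$w = -8965$ ($w = \left(-5\right) 1793 = -8965$)
$W{\left(L \right)} = 56 - L^{2} - \frac{L \left(-14 + L\right)}{62 + L}$ ($W{\left(L \right)} = 2 - \left(\left(L^{2} + \frac{L - 14}{L + 62} L\right) - 54\right) = 2 - \left(\left(L^{2} + \frac{-14 + L}{62 + L} L\right) - 54\right) = 2 - \left(\left(L^{2} + \frac{L \left(-14 + L\right)}{62 + L}\right) - 54\right) = 2 - \left(-54 + L^{2} + \frac{L \left(-14 + L\right)}{62 + L}\right) = 56 - L^{2} - \frac{L \left(-14 + L\right)}{62 + L}$)
$\frac{w + q{\left(35 \right)}}{W{\left(25 \right)} + 2551} = \frac{-8965 + 9}{\frac{3472 - 25^{3} - 63 \cdot 25^{2} + 70 \cdot 25}{62 + 25} + 2551} = - \frac{8956}{\frac{3472 - 15625 - 39375 + 1750}{87} + 2551} = - \frac{8956}{\frac{1}{87} \left(-49778\right) + 2551} = - \frac{8956}{- \frac{49778}{87} + 2551} = - \frac{8956}{\frac{172159}{87}} = \left(-8956\right) \frac{87}{172159} = - \frac{779172}{172159}$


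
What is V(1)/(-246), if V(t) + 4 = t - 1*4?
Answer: 7/246 ≈ 0.028455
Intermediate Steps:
V(t) = -8 + t (V(t) = -4 + (t - 1*4) = -4 + (t - 4) = -4 + (-4 + t) = -8 + t)
V(1)/(-246) = (-8 + 1)/(-246) = -1/246*(-7) = 7/246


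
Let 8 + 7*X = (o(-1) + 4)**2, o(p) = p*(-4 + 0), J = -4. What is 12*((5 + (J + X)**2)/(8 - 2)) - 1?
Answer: 41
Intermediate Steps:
o(p) = -4*p (o(p) = p*(-4) = -4*p)
X = 8 (X = -8/7 + (-4*(-1) + 4)**2/7 = -8/7 + (4 + 4)**2/7 = -8/7 + (1/7)*8**2 = -8/7 + (1/7)*64 = -8/7 + 64/7 = 8)
12*((5 + (J + X)**2)/(8 - 2)) - 1 = 12*((5 + (-4 + 8)**2)/(8 - 2)) - 1 = 12*((5 + 4**2)/6) - 1 = 12*((5 + 16)*(1/6)) - 1 = 12*(21*(1/6)) - 1 = 12*(7/2) - 1 = 42 - 1 = 41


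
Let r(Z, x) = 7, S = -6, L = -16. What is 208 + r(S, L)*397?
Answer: 2987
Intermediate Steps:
208 + r(S, L)*397 = 208 + 7*397 = 208 + 2779 = 2987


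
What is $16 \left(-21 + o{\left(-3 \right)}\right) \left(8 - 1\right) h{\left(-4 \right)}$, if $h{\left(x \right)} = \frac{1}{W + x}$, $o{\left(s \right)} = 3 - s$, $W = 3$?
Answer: $1680$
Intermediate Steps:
$h{\left(x \right)} = \frac{1}{3 + x}$
$16 \left(-21 + o{\left(-3 \right)}\right) \left(8 - 1\right) h{\left(-4 \right)} = \frac{16 \left(-21 + \left(3 - -3\right)\right) \left(8 - 1\right)}{3 - 4} = \frac{16 \left(-21 + \left(3 + 3\right)\right) 7}{-1} = 16 \left(-21 + 6\right) 7 \left(-1\right) = 16 \left(\left(-15\right) 7\right) \left(-1\right) = 16 \left(-105\right) \left(-1\right) = \left(-1680\right) \left(-1\right) = 1680$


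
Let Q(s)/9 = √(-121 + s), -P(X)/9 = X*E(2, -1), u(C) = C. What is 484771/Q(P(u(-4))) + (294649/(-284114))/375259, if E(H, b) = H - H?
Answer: -294649/106616335526 - 484771*I/99 ≈ -2.7636e-6 - 4896.7*I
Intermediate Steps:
E(H, b) = 0
P(X) = 0 (P(X) = -9*X*0 = -9*0 = 0)
Q(s) = 9*√(-121 + s)
484771/Q(P(u(-4))) + (294649/(-284114))/375259 = 484771/((9*√(-121 + 0))) + (294649/(-284114))/375259 = 484771/((9*√(-121))) + (294649*(-1/284114))*(1/375259) = 484771/((9*(11*I))) - 294649/284114*1/375259 = 484771/((99*I)) - 294649/106616335526 = 484771*(-I/99) - 294649/106616335526 = -484771*I/99 - 294649/106616335526 = -294649/106616335526 - 484771*I/99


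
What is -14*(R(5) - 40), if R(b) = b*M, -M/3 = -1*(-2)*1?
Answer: 980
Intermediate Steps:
M = -6 (M = -3*(-1*(-2)) = -6 ≈ -6.0000)
R(b) = -6*b (R(b) = b*(-6) = -6*b)
-14*(R(5) - 40) = -14*(-6*5 - 40) = -14*(-30 - 40) = -14*(-70) = 980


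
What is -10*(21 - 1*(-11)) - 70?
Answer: -390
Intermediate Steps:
-10*(21 - 1*(-11)) - 70 = -10*(21 + 11) - 70 = -10*32 - 70 = -320 - 70 = -390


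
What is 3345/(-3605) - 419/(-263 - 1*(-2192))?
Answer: -1592600/1390809 ≈ -1.1451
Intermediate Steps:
3345/(-3605) - 419/(-263 - 1*(-2192)) = 3345*(-1/3605) - 419/(-263 + 2192) = -669/721 - 419/1929 = -1592600/1390809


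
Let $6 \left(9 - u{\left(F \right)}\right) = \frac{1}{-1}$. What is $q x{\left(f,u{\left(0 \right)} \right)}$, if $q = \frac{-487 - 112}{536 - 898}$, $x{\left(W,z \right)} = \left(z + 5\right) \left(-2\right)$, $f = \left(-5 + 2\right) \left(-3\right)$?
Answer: $- \frac{50915}{1086} \approx -46.883$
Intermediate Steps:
$u{\left(F \right)} = \frac{55}{6}$ ($u{\left(F \right)} = 9 - \frac{1}{6 \left(-1\right)} = 9 - - \frac{1}{6} = 9 + \frac{1}{6} = \frac{55}{6}$)
$f = 9$ ($f = \left(-3\right) \left(-3\right) = 9$)
$x{\left(W,z \right)} = -10 - 2 z$ ($x{\left(W,z \right)} = \left(5 + z\right) \left(-2\right) = -10 - 2 z$)
$q = \frac{599}{362}$ ($q = - \frac{599}{-362} = \left(-599\right) \left(- \frac{1}{362}\right) = \frac{599}{362} \approx 1.6547$)
$q x{\left(f,u{\left(0 \right)} \right)} = \frac{599 \left(-10 - \frac{55}{3}\right)}{362} = \frac{599}{362} \left(- \frac{85}{3}\right) = - \frac{50915}{1086}$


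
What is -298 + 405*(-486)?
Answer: -197128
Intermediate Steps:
-298 + 405*(-486) = -298 - 196830 = -197128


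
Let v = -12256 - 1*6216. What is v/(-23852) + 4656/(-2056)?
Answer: -2283640/1532491 ≈ -1.4901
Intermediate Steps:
v = -18472 (v = -12256 - 6216 = -18472)
v/(-23852) + 4656/(-2056) = -18472/(-23852) + 4656/(-2056) = -18472*(-1/23852) + 4656*(-1/2056) = 4618/5963 - 582/257 = -2283640/1532491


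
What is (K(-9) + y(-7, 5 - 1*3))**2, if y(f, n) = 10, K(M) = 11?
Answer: 441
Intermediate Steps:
(K(-9) + y(-7, 5 - 1*3))**2 = (11 + 10)**2 = 21**2 = 441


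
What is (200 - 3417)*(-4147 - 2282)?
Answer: 20682093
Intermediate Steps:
(200 - 3417)*(-4147 - 2282) = -3217*(-6429) = 20682093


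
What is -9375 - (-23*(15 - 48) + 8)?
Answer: -10142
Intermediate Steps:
-9375 - (-23*(15 - 48) + 8) = -9375 - (-23*(-33) + 8) = -9375 - (759 + 8) = -9375 - 1*767 = -9375 - 767 = -10142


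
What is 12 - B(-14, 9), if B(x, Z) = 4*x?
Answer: 68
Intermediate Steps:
12 - B(-14, 9) = 12 - 4*(-14) = 12 - 1*(-56) = 12 + 56 = 68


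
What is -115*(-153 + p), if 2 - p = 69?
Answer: 25300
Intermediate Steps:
p = -67 (p = 2 - 1*69 = 2 - 69 = -67)
-115*(-153 + p) = -115*(-153 - 67) = -115*(-220) = 25300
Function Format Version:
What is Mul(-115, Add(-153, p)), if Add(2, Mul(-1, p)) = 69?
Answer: 25300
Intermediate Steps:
p = -67 (p = Add(2, Mul(-1, 69)) = Add(2, -69) = -67)
Mul(-115, Add(-153, p)) = Mul(-115, Add(-153, -67)) = Mul(-115, -220) = 25300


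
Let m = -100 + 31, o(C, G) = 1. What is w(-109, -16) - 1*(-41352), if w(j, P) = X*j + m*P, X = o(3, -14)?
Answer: 42347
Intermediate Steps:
m = -69
X = 1
w(j, P) = j - 69*P (w(j, P) = 1*j - 69*P = j - 69*P)
w(-109, -16) - 1*(-41352) = (-109 - 69*(-16)) - 1*(-41352) = (-109 + 1104) + 41352 = 995 + 41352 = 42347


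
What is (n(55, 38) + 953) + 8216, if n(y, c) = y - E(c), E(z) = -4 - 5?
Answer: 9233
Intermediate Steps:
E(z) = -9
n(y, c) = 9 + y (n(y, c) = y - 1*(-9) = y + 9 = 9 + y)
(n(55, 38) + 953) + 8216 = ((9 + 55) + 953) + 8216 = (64 + 953) + 8216 = 1017 + 8216 = 9233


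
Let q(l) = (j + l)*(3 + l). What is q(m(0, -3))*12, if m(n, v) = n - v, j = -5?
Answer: -144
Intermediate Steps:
q(l) = (-5 + l)*(3 + l)
q(m(0, -3))*12 = (-15 + (0 - 1*(-3))² - 2*(0 - 1*(-3)))*12 = (-15 + (0 + 3)² - 2*(0 + 3))*12 = (-15 + 3² - 2*3)*12 = (-15 + 9 - 6)*12 = -12*12 = -144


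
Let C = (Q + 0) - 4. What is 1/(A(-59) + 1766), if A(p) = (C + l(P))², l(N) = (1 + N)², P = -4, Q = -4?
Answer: 1/1767 ≈ 0.00056593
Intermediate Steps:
C = -8 (C = (-4 + 0) - 4 = -4 - 4 = -8)
A(p) = 1 (A(p) = (-8 + (1 - 4)²)² = (-8 + (-3)²)² = (-8 + 9)² = 1² = 1)
1/(A(-59) + 1766) = 1/(1 + 1766) = 1/1767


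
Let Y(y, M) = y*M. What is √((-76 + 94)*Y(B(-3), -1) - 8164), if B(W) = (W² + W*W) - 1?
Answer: 11*I*√70 ≈ 92.033*I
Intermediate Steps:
B(W) = -1 + 2*W² (B(W) = (W² + W²) - 1 = 2*W² - 1 = -1 + 2*W²)
Y(y, M) = M*y
√((-76 + 94)*Y(B(-3), -1) - 8164) = √((-76 + 94)*(-(-1 + 2*(-3)²)) - 8164) = √(18*(-(-1 + 2*9)) - 8164) = √(18*(-(-1 + 18)) - 8164) = √(18*(-1*17) - 8164) = √(18*(-17) - 8164) = √(-306 - 8164) = √(-8470) = 11*I*√70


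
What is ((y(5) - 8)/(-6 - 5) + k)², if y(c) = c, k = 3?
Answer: 1296/121 ≈ 10.711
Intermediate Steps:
((y(5) - 8)/(-6 - 5) + k)² = ((5 - 8)/(-6 - 5) + 3)² = (-3/(-11) + 3)² = (-3*(-1/11) + 3)² = (3/11 + 3)² = (36/11)² = 1296/121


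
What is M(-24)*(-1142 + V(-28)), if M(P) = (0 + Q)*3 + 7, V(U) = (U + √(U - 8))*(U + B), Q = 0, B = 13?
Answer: -5054 - 630*I ≈ -5054.0 - 630.0*I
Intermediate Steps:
V(U) = (13 + U)*(U + √(-8 + U)) (V(U) = (U + √(U - 8))*(U + 13) = (U + √(-8 + U))*(13 + U) = (13 + U)*(U + √(-8 + U)))
M(P) = 7 (M(P) = (0 + 0)*3 + 7 = 0*3 + 7 = 0 + 7 = 7)
M(-24)*(-1142 + V(-28)) = 7*(-1142 + ((-28)² + 13*(-28) + 13*√(-8 - 28) - 28*√(-8 - 28))) = 7*(-1142 + (784 - 364 + 13*√(-36) - 168*I)) = 7*(-1142 + (784 - 364 + 13*(6*I) - 168*I)) = 7*(-1142 + (784 - 364 + 78*I - 168*I)) = 7*(-1142 + (420 - 90*I)) = 7*(-722 - 90*I) = -5054 - 630*I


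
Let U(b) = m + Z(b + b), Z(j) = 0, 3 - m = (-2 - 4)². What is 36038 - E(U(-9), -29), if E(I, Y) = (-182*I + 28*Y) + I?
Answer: 30877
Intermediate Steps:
m = -33 (m = 3 - (-2 - 4)² = 3 - 1*(-6)² = 3 - 1*36 = 3 - 36 = -33)
U(b) = -33 (U(b) = -33 + 0 = -33)
E(I, Y) = -181*I + 28*Y
36038 - E(U(-9), -29) = 36038 - (-181*(-33) + 28*(-29)) = 36038 - (5973 - 812) = 36038 - 1*5161 = 36038 - 5161 = 30877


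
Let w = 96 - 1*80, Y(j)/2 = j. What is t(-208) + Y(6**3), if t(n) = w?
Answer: 448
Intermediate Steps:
Y(j) = 2*j
w = 16 (w = 96 - 80 = 16)
t(n) = 16
t(-208) + Y(6**3) = 16 + 2*6**3 = 16 + 2*216 = 16 + 432 = 448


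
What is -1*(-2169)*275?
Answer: 596475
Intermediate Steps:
-1*(-2169)*275 = 2169*275 = 596475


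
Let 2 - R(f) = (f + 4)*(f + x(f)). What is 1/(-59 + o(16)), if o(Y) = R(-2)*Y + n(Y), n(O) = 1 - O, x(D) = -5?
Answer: 1/182 ≈ 0.0054945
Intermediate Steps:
R(f) = 2 - (-5 + f)*(4 + f) (R(f) = 2 - (f + 4)*(f - 5) = 2 - (4 + f)*(-5 + f) = 2 - (-5 + f)*(4 + f))
o(Y) = 1 + 15*Y (o(Y) = (22 - 2 - 1*(-2)**2)*Y + (1 - Y) = (22 - 2 - 1*4)*Y + (1 - Y) = (22 - 2 - 4)*Y + (1 - Y) = 16*Y + (1 - Y) = 1 + 15*Y)
1/(-59 + o(16)) = 1/(-59 + (1 + 15*16)) = 1/(-59 + (1 + 240)) = 1/(-59 + 241) = 1/182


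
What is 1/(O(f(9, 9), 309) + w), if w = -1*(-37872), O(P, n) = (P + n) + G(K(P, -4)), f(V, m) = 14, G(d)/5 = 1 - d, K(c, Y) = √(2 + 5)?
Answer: 1528/58369593 + √7/291847965 ≈ 2.6187e-5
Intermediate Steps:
K(c, Y) = √7
G(d) = 5 - 5*d (G(d) = 5*(1 - d) = 5 - 5*d)
O(P, n) = 5 + P + n - 5*√7 (O(P, n) = (P + n) + (5 - 5*√7) = 5 + P + n - 5*√7)
w = 37872
1/(O(f(9, 9), 309) + w) = 1/((5 + 14 + 309 - 5*√7) + 37872) = 1/((328 - 5*√7) + 37872) = 1/(38200 - 5*√7)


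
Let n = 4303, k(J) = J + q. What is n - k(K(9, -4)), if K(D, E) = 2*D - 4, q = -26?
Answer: 4315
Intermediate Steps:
K(D, E) = -4 + 2*D
k(J) = -26 + J (k(J) = J - 26 = -26 + J)
n - k(K(9, -4)) = 4303 - (-26 + (-4 + 2*9)) = 4303 - (-26 + (-4 + 18)) = 4303 - (-26 + 14) = 4303 - 1*(-12) = 4303 + 12 = 4315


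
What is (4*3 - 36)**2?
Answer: 576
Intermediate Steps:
(4*3 - 36)**2 = (12 - 36)**2 = (-24)**2 = 576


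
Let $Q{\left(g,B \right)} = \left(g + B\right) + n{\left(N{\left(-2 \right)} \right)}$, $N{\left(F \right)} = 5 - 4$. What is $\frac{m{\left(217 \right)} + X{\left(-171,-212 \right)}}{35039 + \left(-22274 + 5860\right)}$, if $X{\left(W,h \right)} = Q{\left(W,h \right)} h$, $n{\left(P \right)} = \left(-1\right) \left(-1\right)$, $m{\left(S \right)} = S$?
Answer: $\frac{81201}{18625} \approx 4.3598$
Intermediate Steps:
$N{\left(F \right)} = 1$ ($N{\left(F \right)} = 5 - 4 = 1$)
$n{\left(P \right)} = 1$
$Q{\left(g,B \right)} = 1 + B + g$ ($Q{\left(g,B \right)} = \left(g + B\right) + 1 = \left(B + g\right) + 1 = 1 + B + g$)
$X{\left(W,h \right)} = h \left(1 + W + h\right)$ ($X{\left(W,h \right)} = \left(1 + h + W\right) h = \left(1 + W + h\right) h = h \left(1 + W + h\right)$)
$\frac{m{\left(217 \right)} + X{\left(-171,-212 \right)}}{35039 + \left(-22274 + 5860\right)} = \frac{217 - 212 \left(1 - 171 - 212\right)}{35039 + \left(-22274 + 5860\right)} = \frac{217 - -80984}{35039 - 16414} = \frac{217 + 80984}{18625} = 81201 \cdot \frac{1}{18625} = \frac{81201}{18625}$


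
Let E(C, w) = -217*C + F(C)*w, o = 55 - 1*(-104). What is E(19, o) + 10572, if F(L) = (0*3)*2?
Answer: 6449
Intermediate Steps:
o = 159 (o = 55 + 104 = 159)
F(L) = 0 (F(L) = 0*2 = 0)
E(C, w) = -217*C (E(C, w) = -217*C + 0*w = -217*C + 0 = -217*C)
E(19, o) + 10572 = -217*19 + 10572 = -4123 + 10572 = 6449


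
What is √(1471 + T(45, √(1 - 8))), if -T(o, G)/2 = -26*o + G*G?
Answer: 15*√17 ≈ 61.847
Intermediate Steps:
T(o, G) = -2*G² + 52*o (T(o, G) = -2*(-26*o + G*G) = -2*(-26*o + G²) = -2*(G² - 26*o) = -2*G² + 52*o)
√(1471 + T(45, √(1 - 8))) = √(1471 + (-2*(√(1 - 8))² + 52*45)) = √(1471 + (-2*(√(-7))² + 2340)) = √(1471 + (-2*(I*√7)² + 2340)) = √(1471 + (-2*(-7) + 2340)) = √(1471 + (14 + 2340)) = √(1471 + 2354) = √3825 = 15*√17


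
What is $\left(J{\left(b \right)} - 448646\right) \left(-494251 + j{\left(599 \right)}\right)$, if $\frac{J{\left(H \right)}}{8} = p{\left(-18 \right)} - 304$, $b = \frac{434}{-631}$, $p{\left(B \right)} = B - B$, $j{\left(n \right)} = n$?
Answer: $222675556856$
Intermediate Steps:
$p{\left(B \right)} = 0$
$b = - \frac{434}{631}$ ($b = 434 \left(- \frac{1}{631}\right) = - \frac{434}{631} \approx -0.6878$)
$J{\left(H \right)} = -2432$ ($J{\left(H \right)} = 8 \left(0 - 304\right) = 8 \left(-304\right) = -2432$)
$\left(J{\left(b \right)} - 448646\right) \left(-494251 + j{\left(599 \right)}\right) = \left(-2432 - 448646\right) \left(-494251 + 599\right) = \left(-451078\right) \left(-493652\right) = 222675556856$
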